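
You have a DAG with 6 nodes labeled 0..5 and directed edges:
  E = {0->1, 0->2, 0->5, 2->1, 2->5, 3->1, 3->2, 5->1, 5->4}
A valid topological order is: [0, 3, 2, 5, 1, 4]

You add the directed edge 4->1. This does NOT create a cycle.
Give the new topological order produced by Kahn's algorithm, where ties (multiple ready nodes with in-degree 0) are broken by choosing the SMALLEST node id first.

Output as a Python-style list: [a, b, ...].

Answer: [0, 3, 2, 5, 4, 1]

Derivation:
Old toposort: [0, 3, 2, 5, 1, 4]
Added edge: 4->1
Position of 4 (5) > position of 1 (4). Must reorder: 4 must now come before 1.
Run Kahn's algorithm (break ties by smallest node id):
  initial in-degrees: [0, 5, 2, 0, 1, 2]
  ready (indeg=0): [0, 3]
  pop 0: indeg[1]->4; indeg[2]->1; indeg[5]->1 | ready=[3] | order so far=[0]
  pop 3: indeg[1]->3; indeg[2]->0 | ready=[2] | order so far=[0, 3]
  pop 2: indeg[1]->2; indeg[5]->0 | ready=[5] | order so far=[0, 3, 2]
  pop 5: indeg[1]->1; indeg[4]->0 | ready=[4] | order so far=[0, 3, 2, 5]
  pop 4: indeg[1]->0 | ready=[1] | order so far=[0, 3, 2, 5, 4]
  pop 1: no out-edges | ready=[] | order so far=[0, 3, 2, 5, 4, 1]
  Result: [0, 3, 2, 5, 4, 1]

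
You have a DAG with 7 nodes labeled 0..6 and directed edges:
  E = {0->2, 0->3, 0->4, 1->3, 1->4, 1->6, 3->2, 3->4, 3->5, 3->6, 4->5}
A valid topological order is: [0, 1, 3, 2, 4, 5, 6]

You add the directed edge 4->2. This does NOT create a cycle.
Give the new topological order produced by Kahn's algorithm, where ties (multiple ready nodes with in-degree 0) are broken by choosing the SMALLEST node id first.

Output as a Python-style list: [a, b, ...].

Old toposort: [0, 1, 3, 2, 4, 5, 6]
Added edge: 4->2
Position of 4 (4) > position of 2 (3). Must reorder: 4 must now come before 2.
Run Kahn's algorithm (break ties by smallest node id):
  initial in-degrees: [0, 0, 3, 2, 3, 2, 2]
  ready (indeg=0): [0, 1]
  pop 0: indeg[2]->2; indeg[3]->1; indeg[4]->2 | ready=[1] | order so far=[0]
  pop 1: indeg[3]->0; indeg[4]->1; indeg[6]->1 | ready=[3] | order so far=[0, 1]
  pop 3: indeg[2]->1; indeg[4]->0; indeg[5]->1; indeg[6]->0 | ready=[4, 6] | order so far=[0, 1, 3]
  pop 4: indeg[2]->0; indeg[5]->0 | ready=[2, 5, 6] | order so far=[0, 1, 3, 4]
  pop 2: no out-edges | ready=[5, 6] | order so far=[0, 1, 3, 4, 2]
  pop 5: no out-edges | ready=[6] | order so far=[0, 1, 3, 4, 2, 5]
  pop 6: no out-edges | ready=[] | order so far=[0, 1, 3, 4, 2, 5, 6]
  Result: [0, 1, 3, 4, 2, 5, 6]

Answer: [0, 1, 3, 4, 2, 5, 6]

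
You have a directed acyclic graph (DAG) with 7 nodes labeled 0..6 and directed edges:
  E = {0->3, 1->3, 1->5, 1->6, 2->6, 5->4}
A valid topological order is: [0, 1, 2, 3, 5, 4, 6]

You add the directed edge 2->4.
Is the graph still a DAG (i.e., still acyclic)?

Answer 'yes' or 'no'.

Answer: yes

Derivation:
Given toposort: [0, 1, 2, 3, 5, 4, 6]
Position of 2: index 2; position of 4: index 5
New edge 2->4: forward
Forward edge: respects the existing order. Still a DAG, same toposort still valid.
Still a DAG? yes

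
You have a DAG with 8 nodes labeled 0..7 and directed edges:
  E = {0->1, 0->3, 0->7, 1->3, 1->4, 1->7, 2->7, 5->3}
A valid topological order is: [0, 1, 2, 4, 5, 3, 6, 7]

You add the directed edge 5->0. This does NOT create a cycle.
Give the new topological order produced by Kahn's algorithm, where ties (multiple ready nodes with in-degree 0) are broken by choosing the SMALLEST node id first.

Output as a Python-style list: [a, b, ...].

Answer: [2, 5, 0, 1, 3, 4, 6, 7]

Derivation:
Old toposort: [0, 1, 2, 4, 5, 3, 6, 7]
Added edge: 5->0
Position of 5 (4) > position of 0 (0). Must reorder: 5 must now come before 0.
Run Kahn's algorithm (break ties by smallest node id):
  initial in-degrees: [1, 1, 0, 3, 1, 0, 0, 3]
  ready (indeg=0): [2, 5, 6]
  pop 2: indeg[7]->2 | ready=[5, 6] | order so far=[2]
  pop 5: indeg[0]->0; indeg[3]->2 | ready=[0, 6] | order so far=[2, 5]
  pop 0: indeg[1]->0; indeg[3]->1; indeg[7]->1 | ready=[1, 6] | order so far=[2, 5, 0]
  pop 1: indeg[3]->0; indeg[4]->0; indeg[7]->0 | ready=[3, 4, 6, 7] | order so far=[2, 5, 0, 1]
  pop 3: no out-edges | ready=[4, 6, 7] | order so far=[2, 5, 0, 1, 3]
  pop 4: no out-edges | ready=[6, 7] | order so far=[2, 5, 0, 1, 3, 4]
  pop 6: no out-edges | ready=[7] | order so far=[2, 5, 0, 1, 3, 4, 6]
  pop 7: no out-edges | ready=[] | order so far=[2, 5, 0, 1, 3, 4, 6, 7]
  Result: [2, 5, 0, 1, 3, 4, 6, 7]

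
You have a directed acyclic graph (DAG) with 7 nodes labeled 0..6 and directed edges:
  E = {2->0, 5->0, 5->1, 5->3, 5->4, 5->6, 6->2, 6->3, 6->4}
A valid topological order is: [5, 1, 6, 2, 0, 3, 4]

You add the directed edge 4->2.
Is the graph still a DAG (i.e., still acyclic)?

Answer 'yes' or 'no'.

Answer: yes

Derivation:
Given toposort: [5, 1, 6, 2, 0, 3, 4]
Position of 4: index 6; position of 2: index 3
New edge 4->2: backward (u after v in old order)
Backward edge: old toposort is now invalid. Check if this creates a cycle.
Does 2 already reach 4? Reachable from 2: [0, 2]. NO -> still a DAG (reorder needed).
Still a DAG? yes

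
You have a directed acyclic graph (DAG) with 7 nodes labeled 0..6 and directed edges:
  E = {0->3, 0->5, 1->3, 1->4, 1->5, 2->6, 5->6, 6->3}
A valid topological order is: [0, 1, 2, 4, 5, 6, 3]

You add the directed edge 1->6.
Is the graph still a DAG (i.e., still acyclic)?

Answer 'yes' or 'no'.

Answer: yes

Derivation:
Given toposort: [0, 1, 2, 4, 5, 6, 3]
Position of 1: index 1; position of 6: index 5
New edge 1->6: forward
Forward edge: respects the existing order. Still a DAG, same toposort still valid.
Still a DAG? yes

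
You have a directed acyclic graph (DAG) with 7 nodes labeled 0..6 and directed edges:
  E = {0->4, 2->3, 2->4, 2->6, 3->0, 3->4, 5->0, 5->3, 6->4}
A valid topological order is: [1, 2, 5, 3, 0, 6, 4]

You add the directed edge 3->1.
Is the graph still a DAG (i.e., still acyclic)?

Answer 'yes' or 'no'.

Given toposort: [1, 2, 5, 3, 0, 6, 4]
Position of 3: index 3; position of 1: index 0
New edge 3->1: backward (u after v in old order)
Backward edge: old toposort is now invalid. Check if this creates a cycle.
Does 1 already reach 3? Reachable from 1: [1]. NO -> still a DAG (reorder needed).
Still a DAG? yes

Answer: yes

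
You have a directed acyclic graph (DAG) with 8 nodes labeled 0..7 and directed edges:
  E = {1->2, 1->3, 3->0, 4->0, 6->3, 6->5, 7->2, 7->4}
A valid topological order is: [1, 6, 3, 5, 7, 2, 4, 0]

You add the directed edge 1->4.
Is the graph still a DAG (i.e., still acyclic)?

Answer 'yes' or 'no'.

Answer: yes

Derivation:
Given toposort: [1, 6, 3, 5, 7, 2, 4, 0]
Position of 1: index 0; position of 4: index 6
New edge 1->4: forward
Forward edge: respects the existing order. Still a DAG, same toposort still valid.
Still a DAG? yes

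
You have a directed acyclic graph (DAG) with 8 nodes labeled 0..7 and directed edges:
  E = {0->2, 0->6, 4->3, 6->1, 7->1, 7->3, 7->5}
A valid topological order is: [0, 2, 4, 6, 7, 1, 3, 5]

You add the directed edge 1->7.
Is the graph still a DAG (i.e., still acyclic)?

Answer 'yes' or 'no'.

Given toposort: [0, 2, 4, 6, 7, 1, 3, 5]
Position of 1: index 5; position of 7: index 4
New edge 1->7: backward (u after v in old order)
Backward edge: old toposort is now invalid. Check if this creates a cycle.
Does 7 already reach 1? Reachable from 7: [1, 3, 5, 7]. YES -> cycle!
Still a DAG? no

Answer: no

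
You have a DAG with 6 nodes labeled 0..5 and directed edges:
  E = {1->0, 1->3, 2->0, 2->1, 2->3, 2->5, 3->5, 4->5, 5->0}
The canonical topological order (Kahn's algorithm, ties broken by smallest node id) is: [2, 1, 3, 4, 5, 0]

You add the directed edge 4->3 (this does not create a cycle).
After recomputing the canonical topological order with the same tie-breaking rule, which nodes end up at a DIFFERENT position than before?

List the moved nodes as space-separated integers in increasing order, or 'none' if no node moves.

Answer: 3 4

Derivation:
Old toposort: [2, 1, 3, 4, 5, 0]
Added edge 4->3
Recompute Kahn (smallest-id tiebreak):
  initial in-degrees: [3, 1, 0, 3, 0, 3]
  ready (indeg=0): [2, 4]
  pop 2: indeg[0]->2; indeg[1]->0; indeg[3]->2; indeg[5]->2 | ready=[1, 4] | order so far=[2]
  pop 1: indeg[0]->1; indeg[3]->1 | ready=[4] | order so far=[2, 1]
  pop 4: indeg[3]->0; indeg[5]->1 | ready=[3] | order so far=[2, 1, 4]
  pop 3: indeg[5]->0 | ready=[5] | order so far=[2, 1, 4, 3]
  pop 5: indeg[0]->0 | ready=[0] | order so far=[2, 1, 4, 3, 5]
  pop 0: no out-edges | ready=[] | order so far=[2, 1, 4, 3, 5, 0]
New canonical toposort: [2, 1, 4, 3, 5, 0]
Compare positions:
  Node 0: index 5 -> 5 (same)
  Node 1: index 1 -> 1 (same)
  Node 2: index 0 -> 0 (same)
  Node 3: index 2 -> 3 (moved)
  Node 4: index 3 -> 2 (moved)
  Node 5: index 4 -> 4 (same)
Nodes that changed position: 3 4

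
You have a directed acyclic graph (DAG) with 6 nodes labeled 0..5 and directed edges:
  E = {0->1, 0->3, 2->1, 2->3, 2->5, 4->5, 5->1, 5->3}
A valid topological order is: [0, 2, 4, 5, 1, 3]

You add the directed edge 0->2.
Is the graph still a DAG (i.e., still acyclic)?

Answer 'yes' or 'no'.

Given toposort: [0, 2, 4, 5, 1, 3]
Position of 0: index 0; position of 2: index 1
New edge 0->2: forward
Forward edge: respects the existing order. Still a DAG, same toposort still valid.
Still a DAG? yes

Answer: yes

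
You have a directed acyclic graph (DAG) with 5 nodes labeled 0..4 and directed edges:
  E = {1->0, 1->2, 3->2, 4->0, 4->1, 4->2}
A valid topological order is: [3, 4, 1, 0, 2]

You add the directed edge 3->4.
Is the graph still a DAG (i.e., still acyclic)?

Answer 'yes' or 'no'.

Given toposort: [3, 4, 1, 0, 2]
Position of 3: index 0; position of 4: index 1
New edge 3->4: forward
Forward edge: respects the existing order. Still a DAG, same toposort still valid.
Still a DAG? yes

Answer: yes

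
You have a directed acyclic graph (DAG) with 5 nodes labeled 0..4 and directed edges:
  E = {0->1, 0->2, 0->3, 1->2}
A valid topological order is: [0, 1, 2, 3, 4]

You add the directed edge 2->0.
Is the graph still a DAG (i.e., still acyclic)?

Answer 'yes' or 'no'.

Given toposort: [0, 1, 2, 3, 4]
Position of 2: index 2; position of 0: index 0
New edge 2->0: backward (u after v in old order)
Backward edge: old toposort is now invalid. Check if this creates a cycle.
Does 0 already reach 2? Reachable from 0: [0, 1, 2, 3]. YES -> cycle!
Still a DAG? no

Answer: no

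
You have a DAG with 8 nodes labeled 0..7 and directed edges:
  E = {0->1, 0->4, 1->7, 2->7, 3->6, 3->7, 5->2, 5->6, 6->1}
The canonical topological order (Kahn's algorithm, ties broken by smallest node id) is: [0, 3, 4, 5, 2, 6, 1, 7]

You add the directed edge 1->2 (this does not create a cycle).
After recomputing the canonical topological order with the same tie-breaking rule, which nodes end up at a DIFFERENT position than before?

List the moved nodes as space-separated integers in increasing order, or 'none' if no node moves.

Old toposort: [0, 3, 4, 5, 2, 6, 1, 7]
Added edge 1->2
Recompute Kahn (smallest-id tiebreak):
  initial in-degrees: [0, 2, 2, 0, 1, 0, 2, 3]
  ready (indeg=0): [0, 3, 5]
  pop 0: indeg[1]->1; indeg[4]->0 | ready=[3, 4, 5] | order so far=[0]
  pop 3: indeg[6]->1; indeg[7]->2 | ready=[4, 5] | order so far=[0, 3]
  pop 4: no out-edges | ready=[5] | order so far=[0, 3, 4]
  pop 5: indeg[2]->1; indeg[6]->0 | ready=[6] | order so far=[0, 3, 4, 5]
  pop 6: indeg[1]->0 | ready=[1] | order so far=[0, 3, 4, 5, 6]
  pop 1: indeg[2]->0; indeg[7]->1 | ready=[2] | order so far=[0, 3, 4, 5, 6, 1]
  pop 2: indeg[7]->0 | ready=[7] | order so far=[0, 3, 4, 5, 6, 1, 2]
  pop 7: no out-edges | ready=[] | order so far=[0, 3, 4, 5, 6, 1, 2, 7]
New canonical toposort: [0, 3, 4, 5, 6, 1, 2, 7]
Compare positions:
  Node 0: index 0 -> 0 (same)
  Node 1: index 6 -> 5 (moved)
  Node 2: index 4 -> 6 (moved)
  Node 3: index 1 -> 1 (same)
  Node 4: index 2 -> 2 (same)
  Node 5: index 3 -> 3 (same)
  Node 6: index 5 -> 4 (moved)
  Node 7: index 7 -> 7 (same)
Nodes that changed position: 1 2 6

Answer: 1 2 6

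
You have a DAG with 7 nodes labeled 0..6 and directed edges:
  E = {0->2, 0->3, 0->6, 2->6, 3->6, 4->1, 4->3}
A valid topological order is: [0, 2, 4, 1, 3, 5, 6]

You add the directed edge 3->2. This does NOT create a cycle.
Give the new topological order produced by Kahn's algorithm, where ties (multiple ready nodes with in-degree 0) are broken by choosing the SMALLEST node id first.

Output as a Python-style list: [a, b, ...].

Answer: [0, 4, 1, 3, 2, 5, 6]

Derivation:
Old toposort: [0, 2, 4, 1, 3, 5, 6]
Added edge: 3->2
Position of 3 (4) > position of 2 (1). Must reorder: 3 must now come before 2.
Run Kahn's algorithm (break ties by smallest node id):
  initial in-degrees: [0, 1, 2, 2, 0, 0, 3]
  ready (indeg=0): [0, 4, 5]
  pop 0: indeg[2]->1; indeg[3]->1; indeg[6]->2 | ready=[4, 5] | order so far=[0]
  pop 4: indeg[1]->0; indeg[3]->0 | ready=[1, 3, 5] | order so far=[0, 4]
  pop 1: no out-edges | ready=[3, 5] | order so far=[0, 4, 1]
  pop 3: indeg[2]->0; indeg[6]->1 | ready=[2, 5] | order so far=[0, 4, 1, 3]
  pop 2: indeg[6]->0 | ready=[5, 6] | order so far=[0, 4, 1, 3, 2]
  pop 5: no out-edges | ready=[6] | order so far=[0, 4, 1, 3, 2, 5]
  pop 6: no out-edges | ready=[] | order so far=[0, 4, 1, 3, 2, 5, 6]
  Result: [0, 4, 1, 3, 2, 5, 6]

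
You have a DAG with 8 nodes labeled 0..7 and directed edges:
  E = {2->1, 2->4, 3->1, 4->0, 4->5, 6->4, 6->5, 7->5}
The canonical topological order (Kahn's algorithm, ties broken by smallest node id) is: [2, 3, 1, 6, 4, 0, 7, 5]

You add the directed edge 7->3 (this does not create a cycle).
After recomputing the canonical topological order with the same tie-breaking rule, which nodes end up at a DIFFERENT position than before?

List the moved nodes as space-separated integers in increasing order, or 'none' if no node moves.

Old toposort: [2, 3, 1, 6, 4, 0, 7, 5]
Added edge 7->3
Recompute Kahn (smallest-id tiebreak):
  initial in-degrees: [1, 2, 0, 1, 2, 3, 0, 0]
  ready (indeg=0): [2, 6, 7]
  pop 2: indeg[1]->1; indeg[4]->1 | ready=[6, 7] | order so far=[2]
  pop 6: indeg[4]->0; indeg[5]->2 | ready=[4, 7] | order so far=[2, 6]
  pop 4: indeg[0]->0; indeg[5]->1 | ready=[0, 7] | order so far=[2, 6, 4]
  pop 0: no out-edges | ready=[7] | order so far=[2, 6, 4, 0]
  pop 7: indeg[3]->0; indeg[5]->0 | ready=[3, 5] | order so far=[2, 6, 4, 0, 7]
  pop 3: indeg[1]->0 | ready=[1, 5] | order so far=[2, 6, 4, 0, 7, 3]
  pop 1: no out-edges | ready=[5] | order so far=[2, 6, 4, 0, 7, 3, 1]
  pop 5: no out-edges | ready=[] | order so far=[2, 6, 4, 0, 7, 3, 1, 5]
New canonical toposort: [2, 6, 4, 0, 7, 3, 1, 5]
Compare positions:
  Node 0: index 5 -> 3 (moved)
  Node 1: index 2 -> 6 (moved)
  Node 2: index 0 -> 0 (same)
  Node 3: index 1 -> 5 (moved)
  Node 4: index 4 -> 2 (moved)
  Node 5: index 7 -> 7 (same)
  Node 6: index 3 -> 1 (moved)
  Node 7: index 6 -> 4 (moved)
Nodes that changed position: 0 1 3 4 6 7

Answer: 0 1 3 4 6 7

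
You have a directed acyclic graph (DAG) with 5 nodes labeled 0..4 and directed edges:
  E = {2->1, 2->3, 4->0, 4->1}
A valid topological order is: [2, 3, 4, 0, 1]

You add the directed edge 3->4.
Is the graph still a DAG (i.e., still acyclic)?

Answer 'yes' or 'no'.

Answer: yes

Derivation:
Given toposort: [2, 3, 4, 0, 1]
Position of 3: index 1; position of 4: index 2
New edge 3->4: forward
Forward edge: respects the existing order. Still a DAG, same toposort still valid.
Still a DAG? yes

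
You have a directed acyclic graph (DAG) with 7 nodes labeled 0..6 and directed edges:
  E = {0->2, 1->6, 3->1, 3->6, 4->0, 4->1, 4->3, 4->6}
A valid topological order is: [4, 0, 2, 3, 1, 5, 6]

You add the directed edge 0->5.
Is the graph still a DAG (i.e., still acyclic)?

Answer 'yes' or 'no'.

Answer: yes

Derivation:
Given toposort: [4, 0, 2, 3, 1, 5, 6]
Position of 0: index 1; position of 5: index 5
New edge 0->5: forward
Forward edge: respects the existing order. Still a DAG, same toposort still valid.
Still a DAG? yes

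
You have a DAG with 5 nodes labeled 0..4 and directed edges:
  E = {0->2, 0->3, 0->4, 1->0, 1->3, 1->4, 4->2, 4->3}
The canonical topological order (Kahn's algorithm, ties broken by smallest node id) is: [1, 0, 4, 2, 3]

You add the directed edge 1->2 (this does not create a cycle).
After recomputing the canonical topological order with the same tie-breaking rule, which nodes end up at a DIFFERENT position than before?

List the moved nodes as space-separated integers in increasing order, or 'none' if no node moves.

Old toposort: [1, 0, 4, 2, 3]
Added edge 1->2
Recompute Kahn (smallest-id tiebreak):
  initial in-degrees: [1, 0, 3, 3, 2]
  ready (indeg=0): [1]
  pop 1: indeg[0]->0; indeg[2]->2; indeg[3]->2; indeg[4]->1 | ready=[0] | order so far=[1]
  pop 0: indeg[2]->1; indeg[3]->1; indeg[4]->0 | ready=[4] | order so far=[1, 0]
  pop 4: indeg[2]->0; indeg[3]->0 | ready=[2, 3] | order so far=[1, 0, 4]
  pop 2: no out-edges | ready=[3] | order so far=[1, 0, 4, 2]
  pop 3: no out-edges | ready=[] | order so far=[1, 0, 4, 2, 3]
New canonical toposort: [1, 0, 4, 2, 3]
Compare positions:
  Node 0: index 1 -> 1 (same)
  Node 1: index 0 -> 0 (same)
  Node 2: index 3 -> 3 (same)
  Node 3: index 4 -> 4 (same)
  Node 4: index 2 -> 2 (same)
Nodes that changed position: none

Answer: none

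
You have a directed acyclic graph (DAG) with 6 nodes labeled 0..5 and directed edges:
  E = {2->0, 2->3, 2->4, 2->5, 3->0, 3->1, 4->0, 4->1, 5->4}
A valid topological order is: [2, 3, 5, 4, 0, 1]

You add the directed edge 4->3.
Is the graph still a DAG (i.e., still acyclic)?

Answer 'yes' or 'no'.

Answer: yes

Derivation:
Given toposort: [2, 3, 5, 4, 0, 1]
Position of 4: index 3; position of 3: index 1
New edge 4->3: backward (u after v in old order)
Backward edge: old toposort is now invalid. Check if this creates a cycle.
Does 3 already reach 4? Reachable from 3: [0, 1, 3]. NO -> still a DAG (reorder needed).
Still a DAG? yes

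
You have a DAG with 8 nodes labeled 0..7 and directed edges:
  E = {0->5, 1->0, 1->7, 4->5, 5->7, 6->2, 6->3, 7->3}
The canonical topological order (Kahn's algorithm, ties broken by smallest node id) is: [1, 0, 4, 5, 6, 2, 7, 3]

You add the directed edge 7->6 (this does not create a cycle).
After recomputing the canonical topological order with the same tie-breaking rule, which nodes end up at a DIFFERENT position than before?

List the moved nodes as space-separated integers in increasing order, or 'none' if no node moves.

Old toposort: [1, 0, 4, 5, 6, 2, 7, 3]
Added edge 7->6
Recompute Kahn (smallest-id tiebreak):
  initial in-degrees: [1, 0, 1, 2, 0, 2, 1, 2]
  ready (indeg=0): [1, 4]
  pop 1: indeg[0]->0; indeg[7]->1 | ready=[0, 4] | order so far=[1]
  pop 0: indeg[5]->1 | ready=[4] | order so far=[1, 0]
  pop 4: indeg[5]->0 | ready=[5] | order so far=[1, 0, 4]
  pop 5: indeg[7]->0 | ready=[7] | order so far=[1, 0, 4, 5]
  pop 7: indeg[3]->1; indeg[6]->0 | ready=[6] | order so far=[1, 0, 4, 5, 7]
  pop 6: indeg[2]->0; indeg[3]->0 | ready=[2, 3] | order so far=[1, 0, 4, 5, 7, 6]
  pop 2: no out-edges | ready=[3] | order so far=[1, 0, 4, 5, 7, 6, 2]
  pop 3: no out-edges | ready=[] | order so far=[1, 0, 4, 5, 7, 6, 2, 3]
New canonical toposort: [1, 0, 4, 5, 7, 6, 2, 3]
Compare positions:
  Node 0: index 1 -> 1 (same)
  Node 1: index 0 -> 0 (same)
  Node 2: index 5 -> 6 (moved)
  Node 3: index 7 -> 7 (same)
  Node 4: index 2 -> 2 (same)
  Node 5: index 3 -> 3 (same)
  Node 6: index 4 -> 5 (moved)
  Node 7: index 6 -> 4 (moved)
Nodes that changed position: 2 6 7

Answer: 2 6 7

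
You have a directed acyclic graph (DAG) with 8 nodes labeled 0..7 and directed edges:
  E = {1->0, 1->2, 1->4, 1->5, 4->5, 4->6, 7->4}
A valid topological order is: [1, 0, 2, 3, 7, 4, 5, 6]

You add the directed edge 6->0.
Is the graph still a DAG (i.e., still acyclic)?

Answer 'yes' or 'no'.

Answer: yes

Derivation:
Given toposort: [1, 0, 2, 3, 7, 4, 5, 6]
Position of 6: index 7; position of 0: index 1
New edge 6->0: backward (u after v in old order)
Backward edge: old toposort is now invalid. Check if this creates a cycle.
Does 0 already reach 6? Reachable from 0: [0]. NO -> still a DAG (reorder needed).
Still a DAG? yes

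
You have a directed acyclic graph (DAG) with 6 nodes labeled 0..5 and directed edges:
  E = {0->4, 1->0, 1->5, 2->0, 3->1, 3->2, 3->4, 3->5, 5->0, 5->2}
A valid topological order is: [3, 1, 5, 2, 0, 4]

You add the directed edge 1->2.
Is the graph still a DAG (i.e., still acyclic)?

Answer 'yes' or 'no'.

Answer: yes

Derivation:
Given toposort: [3, 1, 5, 2, 0, 4]
Position of 1: index 1; position of 2: index 3
New edge 1->2: forward
Forward edge: respects the existing order. Still a DAG, same toposort still valid.
Still a DAG? yes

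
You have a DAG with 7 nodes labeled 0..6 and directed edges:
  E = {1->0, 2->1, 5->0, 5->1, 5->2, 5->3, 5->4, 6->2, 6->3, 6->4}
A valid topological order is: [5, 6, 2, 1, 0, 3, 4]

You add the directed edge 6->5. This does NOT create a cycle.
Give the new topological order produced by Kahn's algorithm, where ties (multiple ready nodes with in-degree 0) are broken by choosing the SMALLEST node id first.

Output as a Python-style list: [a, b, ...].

Answer: [6, 5, 2, 1, 0, 3, 4]

Derivation:
Old toposort: [5, 6, 2, 1, 0, 3, 4]
Added edge: 6->5
Position of 6 (1) > position of 5 (0). Must reorder: 6 must now come before 5.
Run Kahn's algorithm (break ties by smallest node id):
  initial in-degrees: [2, 2, 2, 2, 2, 1, 0]
  ready (indeg=0): [6]
  pop 6: indeg[2]->1; indeg[3]->1; indeg[4]->1; indeg[5]->0 | ready=[5] | order so far=[6]
  pop 5: indeg[0]->1; indeg[1]->1; indeg[2]->0; indeg[3]->0; indeg[4]->0 | ready=[2, 3, 4] | order so far=[6, 5]
  pop 2: indeg[1]->0 | ready=[1, 3, 4] | order so far=[6, 5, 2]
  pop 1: indeg[0]->0 | ready=[0, 3, 4] | order so far=[6, 5, 2, 1]
  pop 0: no out-edges | ready=[3, 4] | order so far=[6, 5, 2, 1, 0]
  pop 3: no out-edges | ready=[4] | order so far=[6, 5, 2, 1, 0, 3]
  pop 4: no out-edges | ready=[] | order so far=[6, 5, 2, 1, 0, 3, 4]
  Result: [6, 5, 2, 1, 0, 3, 4]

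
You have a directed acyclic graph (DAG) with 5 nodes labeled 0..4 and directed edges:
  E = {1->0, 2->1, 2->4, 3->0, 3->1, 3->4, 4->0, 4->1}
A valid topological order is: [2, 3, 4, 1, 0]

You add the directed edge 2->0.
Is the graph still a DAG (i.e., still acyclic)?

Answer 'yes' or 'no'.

Given toposort: [2, 3, 4, 1, 0]
Position of 2: index 0; position of 0: index 4
New edge 2->0: forward
Forward edge: respects the existing order. Still a DAG, same toposort still valid.
Still a DAG? yes

Answer: yes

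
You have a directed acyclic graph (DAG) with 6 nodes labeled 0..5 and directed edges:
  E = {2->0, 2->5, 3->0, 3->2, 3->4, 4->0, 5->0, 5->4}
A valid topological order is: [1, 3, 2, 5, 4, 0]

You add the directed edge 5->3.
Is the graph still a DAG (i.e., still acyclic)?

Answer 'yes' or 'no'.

Given toposort: [1, 3, 2, 5, 4, 0]
Position of 5: index 3; position of 3: index 1
New edge 5->3: backward (u after v in old order)
Backward edge: old toposort is now invalid. Check if this creates a cycle.
Does 3 already reach 5? Reachable from 3: [0, 2, 3, 4, 5]. YES -> cycle!
Still a DAG? no

Answer: no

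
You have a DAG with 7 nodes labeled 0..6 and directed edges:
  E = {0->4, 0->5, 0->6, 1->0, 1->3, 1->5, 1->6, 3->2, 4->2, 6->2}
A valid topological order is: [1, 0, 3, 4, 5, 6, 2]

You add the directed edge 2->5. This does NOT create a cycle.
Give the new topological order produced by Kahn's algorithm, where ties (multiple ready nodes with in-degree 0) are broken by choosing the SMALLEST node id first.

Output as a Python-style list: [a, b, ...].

Answer: [1, 0, 3, 4, 6, 2, 5]

Derivation:
Old toposort: [1, 0, 3, 4, 5, 6, 2]
Added edge: 2->5
Position of 2 (6) > position of 5 (4). Must reorder: 2 must now come before 5.
Run Kahn's algorithm (break ties by smallest node id):
  initial in-degrees: [1, 0, 3, 1, 1, 3, 2]
  ready (indeg=0): [1]
  pop 1: indeg[0]->0; indeg[3]->0; indeg[5]->2; indeg[6]->1 | ready=[0, 3] | order so far=[1]
  pop 0: indeg[4]->0; indeg[5]->1; indeg[6]->0 | ready=[3, 4, 6] | order so far=[1, 0]
  pop 3: indeg[2]->2 | ready=[4, 6] | order so far=[1, 0, 3]
  pop 4: indeg[2]->1 | ready=[6] | order so far=[1, 0, 3, 4]
  pop 6: indeg[2]->0 | ready=[2] | order so far=[1, 0, 3, 4, 6]
  pop 2: indeg[5]->0 | ready=[5] | order so far=[1, 0, 3, 4, 6, 2]
  pop 5: no out-edges | ready=[] | order so far=[1, 0, 3, 4, 6, 2, 5]
  Result: [1, 0, 3, 4, 6, 2, 5]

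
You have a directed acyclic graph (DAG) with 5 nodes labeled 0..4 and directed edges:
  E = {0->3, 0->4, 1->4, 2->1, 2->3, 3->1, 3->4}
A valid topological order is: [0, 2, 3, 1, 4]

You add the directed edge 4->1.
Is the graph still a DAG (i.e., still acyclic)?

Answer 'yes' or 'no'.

Given toposort: [0, 2, 3, 1, 4]
Position of 4: index 4; position of 1: index 3
New edge 4->1: backward (u after v in old order)
Backward edge: old toposort is now invalid. Check if this creates a cycle.
Does 1 already reach 4? Reachable from 1: [1, 4]. YES -> cycle!
Still a DAG? no

Answer: no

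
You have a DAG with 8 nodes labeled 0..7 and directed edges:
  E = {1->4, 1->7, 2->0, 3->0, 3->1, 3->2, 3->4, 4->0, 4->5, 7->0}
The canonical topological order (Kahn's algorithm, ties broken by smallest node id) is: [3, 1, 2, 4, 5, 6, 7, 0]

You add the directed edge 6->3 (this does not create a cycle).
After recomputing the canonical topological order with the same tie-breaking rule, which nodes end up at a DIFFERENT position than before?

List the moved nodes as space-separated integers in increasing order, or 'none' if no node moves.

Answer: 1 2 3 4 5 6

Derivation:
Old toposort: [3, 1, 2, 4, 5, 6, 7, 0]
Added edge 6->3
Recompute Kahn (smallest-id tiebreak):
  initial in-degrees: [4, 1, 1, 1, 2, 1, 0, 1]
  ready (indeg=0): [6]
  pop 6: indeg[3]->0 | ready=[3] | order so far=[6]
  pop 3: indeg[0]->3; indeg[1]->0; indeg[2]->0; indeg[4]->1 | ready=[1, 2] | order so far=[6, 3]
  pop 1: indeg[4]->0; indeg[7]->0 | ready=[2, 4, 7] | order so far=[6, 3, 1]
  pop 2: indeg[0]->2 | ready=[4, 7] | order so far=[6, 3, 1, 2]
  pop 4: indeg[0]->1; indeg[5]->0 | ready=[5, 7] | order so far=[6, 3, 1, 2, 4]
  pop 5: no out-edges | ready=[7] | order so far=[6, 3, 1, 2, 4, 5]
  pop 7: indeg[0]->0 | ready=[0] | order so far=[6, 3, 1, 2, 4, 5, 7]
  pop 0: no out-edges | ready=[] | order so far=[6, 3, 1, 2, 4, 5, 7, 0]
New canonical toposort: [6, 3, 1, 2, 4, 5, 7, 0]
Compare positions:
  Node 0: index 7 -> 7 (same)
  Node 1: index 1 -> 2 (moved)
  Node 2: index 2 -> 3 (moved)
  Node 3: index 0 -> 1 (moved)
  Node 4: index 3 -> 4 (moved)
  Node 5: index 4 -> 5 (moved)
  Node 6: index 5 -> 0 (moved)
  Node 7: index 6 -> 6 (same)
Nodes that changed position: 1 2 3 4 5 6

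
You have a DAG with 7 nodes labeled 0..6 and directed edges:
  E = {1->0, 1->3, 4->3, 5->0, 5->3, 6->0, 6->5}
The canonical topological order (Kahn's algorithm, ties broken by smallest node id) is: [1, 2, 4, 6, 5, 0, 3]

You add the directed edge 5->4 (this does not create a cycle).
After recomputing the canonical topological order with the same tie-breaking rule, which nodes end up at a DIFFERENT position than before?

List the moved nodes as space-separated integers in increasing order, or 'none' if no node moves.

Answer: 0 4 5 6

Derivation:
Old toposort: [1, 2, 4, 6, 5, 0, 3]
Added edge 5->4
Recompute Kahn (smallest-id tiebreak):
  initial in-degrees: [3, 0, 0, 3, 1, 1, 0]
  ready (indeg=0): [1, 2, 6]
  pop 1: indeg[0]->2; indeg[3]->2 | ready=[2, 6] | order so far=[1]
  pop 2: no out-edges | ready=[6] | order so far=[1, 2]
  pop 6: indeg[0]->1; indeg[5]->0 | ready=[5] | order so far=[1, 2, 6]
  pop 5: indeg[0]->0; indeg[3]->1; indeg[4]->0 | ready=[0, 4] | order so far=[1, 2, 6, 5]
  pop 0: no out-edges | ready=[4] | order so far=[1, 2, 6, 5, 0]
  pop 4: indeg[3]->0 | ready=[3] | order so far=[1, 2, 6, 5, 0, 4]
  pop 3: no out-edges | ready=[] | order so far=[1, 2, 6, 5, 0, 4, 3]
New canonical toposort: [1, 2, 6, 5, 0, 4, 3]
Compare positions:
  Node 0: index 5 -> 4 (moved)
  Node 1: index 0 -> 0 (same)
  Node 2: index 1 -> 1 (same)
  Node 3: index 6 -> 6 (same)
  Node 4: index 2 -> 5 (moved)
  Node 5: index 4 -> 3 (moved)
  Node 6: index 3 -> 2 (moved)
Nodes that changed position: 0 4 5 6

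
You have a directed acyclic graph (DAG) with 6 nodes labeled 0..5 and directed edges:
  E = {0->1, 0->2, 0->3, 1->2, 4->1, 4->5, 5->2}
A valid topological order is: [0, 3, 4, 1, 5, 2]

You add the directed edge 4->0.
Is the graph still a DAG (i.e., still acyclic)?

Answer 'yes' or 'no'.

Answer: yes

Derivation:
Given toposort: [0, 3, 4, 1, 5, 2]
Position of 4: index 2; position of 0: index 0
New edge 4->0: backward (u after v in old order)
Backward edge: old toposort is now invalid. Check if this creates a cycle.
Does 0 already reach 4? Reachable from 0: [0, 1, 2, 3]. NO -> still a DAG (reorder needed).
Still a DAG? yes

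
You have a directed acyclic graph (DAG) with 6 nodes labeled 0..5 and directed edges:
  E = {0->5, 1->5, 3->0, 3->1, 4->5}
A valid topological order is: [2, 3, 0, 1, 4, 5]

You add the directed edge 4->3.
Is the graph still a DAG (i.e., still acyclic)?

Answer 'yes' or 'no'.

Given toposort: [2, 3, 0, 1, 4, 5]
Position of 4: index 4; position of 3: index 1
New edge 4->3: backward (u after v in old order)
Backward edge: old toposort is now invalid. Check if this creates a cycle.
Does 3 already reach 4? Reachable from 3: [0, 1, 3, 5]. NO -> still a DAG (reorder needed).
Still a DAG? yes

Answer: yes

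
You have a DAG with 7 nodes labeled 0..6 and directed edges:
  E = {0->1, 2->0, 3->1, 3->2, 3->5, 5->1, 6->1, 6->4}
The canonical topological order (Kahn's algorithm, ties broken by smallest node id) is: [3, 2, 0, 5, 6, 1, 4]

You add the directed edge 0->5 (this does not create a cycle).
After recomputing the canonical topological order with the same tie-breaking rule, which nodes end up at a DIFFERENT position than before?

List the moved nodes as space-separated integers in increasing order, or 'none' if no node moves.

Old toposort: [3, 2, 0, 5, 6, 1, 4]
Added edge 0->5
Recompute Kahn (smallest-id tiebreak):
  initial in-degrees: [1, 4, 1, 0, 1, 2, 0]
  ready (indeg=0): [3, 6]
  pop 3: indeg[1]->3; indeg[2]->0; indeg[5]->1 | ready=[2, 6] | order so far=[3]
  pop 2: indeg[0]->0 | ready=[0, 6] | order so far=[3, 2]
  pop 0: indeg[1]->2; indeg[5]->0 | ready=[5, 6] | order so far=[3, 2, 0]
  pop 5: indeg[1]->1 | ready=[6] | order so far=[3, 2, 0, 5]
  pop 6: indeg[1]->0; indeg[4]->0 | ready=[1, 4] | order so far=[3, 2, 0, 5, 6]
  pop 1: no out-edges | ready=[4] | order so far=[3, 2, 0, 5, 6, 1]
  pop 4: no out-edges | ready=[] | order so far=[3, 2, 0, 5, 6, 1, 4]
New canonical toposort: [3, 2, 0, 5, 6, 1, 4]
Compare positions:
  Node 0: index 2 -> 2 (same)
  Node 1: index 5 -> 5 (same)
  Node 2: index 1 -> 1 (same)
  Node 3: index 0 -> 0 (same)
  Node 4: index 6 -> 6 (same)
  Node 5: index 3 -> 3 (same)
  Node 6: index 4 -> 4 (same)
Nodes that changed position: none

Answer: none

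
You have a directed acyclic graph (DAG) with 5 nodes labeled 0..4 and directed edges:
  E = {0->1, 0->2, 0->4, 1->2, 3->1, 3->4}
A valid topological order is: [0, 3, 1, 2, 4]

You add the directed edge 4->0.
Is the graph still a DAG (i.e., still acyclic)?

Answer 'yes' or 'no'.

Answer: no

Derivation:
Given toposort: [0, 3, 1, 2, 4]
Position of 4: index 4; position of 0: index 0
New edge 4->0: backward (u after v in old order)
Backward edge: old toposort is now invalid. Check if this creates a cycle.
Does 0 already reach 4? Reachable from 0: [0, 1, 2, 4]. YES -> cycle!
Still a DAG? no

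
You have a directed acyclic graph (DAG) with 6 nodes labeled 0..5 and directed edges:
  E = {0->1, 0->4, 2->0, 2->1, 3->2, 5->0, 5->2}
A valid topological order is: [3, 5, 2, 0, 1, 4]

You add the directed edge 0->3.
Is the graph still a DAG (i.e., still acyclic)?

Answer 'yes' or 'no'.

Given toposort: [3, 5, 2, 0, 1, 4]
Position of 0: index 3; position of 3: index 0
New edge 0->3: backward (u after v in old order)
Backward edge: old toposort is now invalid. Check if this creates a cycle.
Does 3 already reach 0? Reachable from 3: [0, 1, 2, 3, 4]. YES -> cycle!
Still a DAG? no

Answer: no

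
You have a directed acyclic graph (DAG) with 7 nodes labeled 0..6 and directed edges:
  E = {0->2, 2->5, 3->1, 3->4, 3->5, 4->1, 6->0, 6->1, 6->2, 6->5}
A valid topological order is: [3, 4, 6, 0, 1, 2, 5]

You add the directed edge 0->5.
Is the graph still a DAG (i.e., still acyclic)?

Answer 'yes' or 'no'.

Given toposort: [3, 4, 6, 0, 1, 2, 5]
Position of 0: index 3; position of 5: index 6
New edge 0->5: forward
Forward edge: respects the existing order. Still a DAG, same toposort still valid.
Still a DAG? yes

Answer: yes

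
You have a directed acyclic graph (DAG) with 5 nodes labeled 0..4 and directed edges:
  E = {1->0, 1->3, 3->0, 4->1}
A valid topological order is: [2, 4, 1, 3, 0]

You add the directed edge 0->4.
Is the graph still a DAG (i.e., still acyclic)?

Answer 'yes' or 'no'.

Given toposort: [2, 4, 1, 3, 0]
Position of 0: index 4; position of 4: index 1
New edge 0->4: backward (u after v in old order)
Backward edge: old toposort is now invalid. Check if this creates a cycle.
Does 4 already reach 0? Reachable from 4: [0, 1, 3, 4]. YES -> cycle!
Still a DAG? no

Answer: no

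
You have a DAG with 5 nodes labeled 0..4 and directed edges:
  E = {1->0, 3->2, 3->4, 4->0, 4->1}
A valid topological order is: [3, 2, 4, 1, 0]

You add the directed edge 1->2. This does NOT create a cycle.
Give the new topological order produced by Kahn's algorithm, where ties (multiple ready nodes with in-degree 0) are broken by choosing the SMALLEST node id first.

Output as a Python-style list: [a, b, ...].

Old toposort: [3, 2, 4, 1, 0]
Added edge: 1->2
Position of 1 (3) > position of 2 (1). Must reorder: 1 must now come before 2.
Run Kahn's algorithm (break ties by smallest node id):
  initial in-degrees: [2, 1, 2, 0, 1]
  ready (indeg=0): [3]
  pop 3: indeg[2]->1; indeg[4]->0 | ready=[4] | order so far=[3]
  pop 4: indeg[0]->1; indeg[1]->0 | ready=[1] | order so far=[3, 4]
  pop 1: indeg[0]->0; indeg[2]->0 | ready=[0, 2] | order so far=[3, 4, 1]
  pop 0: no out-edges | ready=[2] | order so far=[3, 4, 1, 0]
  pop 2: no out-edges | ready=[] | order so far=[3, 4, 1, 0, 2]
  Result: [3, 4, 1, 0, 2]

Answer: [3, 4, 1, 0, 2]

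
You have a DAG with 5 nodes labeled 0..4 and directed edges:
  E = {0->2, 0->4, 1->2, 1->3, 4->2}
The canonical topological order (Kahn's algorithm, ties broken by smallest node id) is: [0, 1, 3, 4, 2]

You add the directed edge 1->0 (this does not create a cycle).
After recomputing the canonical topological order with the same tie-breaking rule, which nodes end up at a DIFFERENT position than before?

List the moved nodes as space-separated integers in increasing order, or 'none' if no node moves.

Old toposort: [0, 1, 3, 4, 2]
Added edge 1->0
Recompute Kahn (smallest-id tiebreak):
  initial in-degrees: [1, 0, 3, 1, 1]
  ready (indeg=0): [1]
  pop 1: indeg[0]->0; indeg[2]->2; indeg[3]->0 | ready=[0, 3] | order so far=[1]
  pop 0: indeg[2]->1; indeg[4]->0 | ready=[3, 4] | order so far=[1, 0]
  pop 3: no out-edges | ready=[4] | order so far=[1, 0, 3]
  pop 4: indeg[2]->0 | ready=[2] | order so far=[1, 0, 3, 4]
  pop 2: no out-edges | ready=[] | order so far=[1, 0, 3, 4, 2]
New canonical toposort: [1, 0, 3, 4, 2]
Compare positions:
  Node 0: index 0 -> 1 (moved)
  Node 1: index 1 -> 0 (moved)
  Node 2: index 4 -> 4 (same)
  Node 3: index 2 -> 2 (same)
  Node 4: index 3 -> 3 (same)
Nodes that changed position: 0 1

Answer: 0 1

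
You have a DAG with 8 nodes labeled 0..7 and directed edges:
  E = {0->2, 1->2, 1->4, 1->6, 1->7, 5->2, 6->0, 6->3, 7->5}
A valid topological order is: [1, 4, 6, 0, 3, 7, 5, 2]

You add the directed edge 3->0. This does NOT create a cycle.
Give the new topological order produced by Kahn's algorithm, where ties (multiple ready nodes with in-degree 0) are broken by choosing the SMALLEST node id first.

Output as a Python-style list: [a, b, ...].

Old toposort: [1, 4, 6, 0, 3, 7, 5, 2]
Added edge: 3->0
Position of 3 (4) > position of 0 (3). Must reorder: 3 must now come before 0.
Run Kahn's algorithm (break ties by smallest node id):
  initial in-degrees: [2, 0, 3, 1, 1, 1, 1, 1]
  ready (indeg=0): [1]
  pop 1: indeg[2]->2; indeg[4]->0; indeg[6]->0; indeg[7]->0 | ready=[4, 6, 7] | order so far=[1]
  pop 4: no out-edges | ready=[6, 7] | order so far=[1, 4]
  pop 6: indeg[0]->1; indeg[3]->0 | ready=[3, 7] | order so far=[1, 4, 6]
  pop 3: indeg[0]->0 | ready=[0, 7] | order so far=[1, 4, 6, 3]
  pop 0: indeg[2]->1 | ready=[7] | order so far=[1, 4, 6, 3, 0]
  pop 7: indeg[5]->0 | ready=[5] | order so far=[1, 4, 6, 3, 0, 7]
  pop 5: indeg[2]->0 | ready=[2] | order so far=[1, 4, 6, 3, 0, 7, 5]
  pop 2: no out-edges | ready=[] | order so far=[1, 4, 6, 3, 0, 7, 5, 2]
  Result: [1, 4, 6, 3, 0, 7, 5, 2]

Answer: [1, 4, 6, 3, 0, 7, 5, 2]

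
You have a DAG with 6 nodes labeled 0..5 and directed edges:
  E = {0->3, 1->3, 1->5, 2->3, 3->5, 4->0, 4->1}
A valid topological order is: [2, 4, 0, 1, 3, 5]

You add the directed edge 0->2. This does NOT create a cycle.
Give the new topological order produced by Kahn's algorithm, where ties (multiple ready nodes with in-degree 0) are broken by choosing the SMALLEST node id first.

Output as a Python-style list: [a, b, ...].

Answer: [4, 0, 1, 2, 3, 5]

Derivation:
Old toposort: [2, 4, 0, 1, 3, 5]
Added edge: 0->2
Position of 0 (2) > position of 2 (0). Must reorder: 0 must now come before 2.
Run Kahn's algorithm (break ties by smallest node id):
  initial in-degrees: [1, 1, 1, 3, 0, 2]
  ready (indeg=0): [4]
  pop 4: indeg[0]->0; indeg[1]->0 | ready=[0, 1] | order so far=[4]
  pop 0: indeg[2]->0; indeg[3]->2 | ready=[1, 2] | order so far=[4, 0]
  pop 1: indeg[3]->1; indeg[5]->1 | ready=[2] | order so far=[4, 0, 1]
  pop 2: indeg[3]->0 | ready=[3] | order so far=[4, 0, 1, 2]
  pop 3: indeg[5]->0 | ready=[5] | order so far=[4, 0, 1, 2, 3]
  pop 5: no out-edges | ready=[] | order so far=[4, 0, 1, 2, 3, 5]
  Result: [4, 0, 1, 2, 3, 5]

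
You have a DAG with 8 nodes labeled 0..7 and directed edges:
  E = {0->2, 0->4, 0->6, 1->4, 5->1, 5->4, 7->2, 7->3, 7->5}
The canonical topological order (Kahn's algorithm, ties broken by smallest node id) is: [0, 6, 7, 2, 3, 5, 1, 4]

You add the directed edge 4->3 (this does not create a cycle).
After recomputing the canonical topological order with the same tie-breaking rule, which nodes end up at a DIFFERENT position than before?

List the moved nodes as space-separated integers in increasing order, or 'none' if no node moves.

Old toposort: [0, 6, 7, 2, 3, 5, 1, 4]
Added edge 4->3
Recompute Kahn (smallest-id tiebreak):
  initial in-degrees: [0, 1, 2, 2, 3, 1, 1, 0]
  ready (indeg=0): [0, 7]
  pop 0: indeg[2]->1; indeg[4]->2; indeg[6]->0 | ready=[6, 7] | order so far=[0]
  pop 6: no out-edges | ready=[7] | order so far=[0, 6]
  pop 7: indeg[2]->0; indeg[3]->1; indeg[5]->0 | ready=[2, 5] | order so far=[0, 6, 7]
  pop 2: no out-edges | ready=[5] | order so far=[0, 6, 7, 2]
  pop 5: indeg[1]->0; indeg[4]->1 | ready=[1] | order so far=[0, 6, 7, 2, 5]
  pop 1: indeg[4]->0 | ready=[4] | order so far=[0, 6, 7, 2, 5, 1]
  pop 4: indeg[3]->0 | ready=[3] | order so far=[0, 6, 7, 2, 5, 1, 4]
  pop 3: no out-edges | ready=[] | order so far=[0, 6, 7, 2, 5, 1, 4, 3]
New canonical toposort: [0, 6, 7, 2, 5, 1, 4, 3]
Compare positions:
  Node 0: index 0 -> 0 (same)
  Node 1: index 6 -> 5 (moved)
  Node 2: index 3 -> 3 (same)
  Node 3: index 4 -> 7 (moved)
  Node 4: index 7 -> 6 (moved)
  Node 5: index 5 -> 4 (moved)
  Node 6: index 1 -> 1 (same)
  Node 7: index 2 -> 2 (same)
Nodes that changed position: 1 3 4 5

Answer: 1 3 4 5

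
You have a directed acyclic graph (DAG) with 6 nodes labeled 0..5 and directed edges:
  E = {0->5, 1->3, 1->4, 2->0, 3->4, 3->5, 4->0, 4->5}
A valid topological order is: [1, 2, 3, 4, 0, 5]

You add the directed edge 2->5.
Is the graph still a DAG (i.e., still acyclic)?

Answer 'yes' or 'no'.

Given toposort: [1, 2, 3, 4, 0, 5]
Position of 2: index 1; position of 5: index 5
New edge 2->5: forward
Forward edge: respects the existing order. Still a DAG, same toposort still valid.
Still a DAG? yes

Answer: yes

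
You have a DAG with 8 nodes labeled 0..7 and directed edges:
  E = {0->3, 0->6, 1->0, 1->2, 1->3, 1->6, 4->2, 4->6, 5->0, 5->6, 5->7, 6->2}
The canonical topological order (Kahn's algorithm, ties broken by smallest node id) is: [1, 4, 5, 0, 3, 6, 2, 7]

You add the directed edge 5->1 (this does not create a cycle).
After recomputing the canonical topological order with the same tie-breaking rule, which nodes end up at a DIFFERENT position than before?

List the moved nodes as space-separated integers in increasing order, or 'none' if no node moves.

Old toposort: [1, 4, 5, 0, 3, 6, 2, 7]
Added edge 5->1
Recompute Kahn (smallest-id tiebreak):
  initial in-degrees: [2, 1, 3, 2, 0, 0, 4, 1]
  ready (indeg=0): [4, 5]
  pop 4: indeg[2]->2; indeg[6]->3 | ready=[5] | order so far=[4]
  pop 5: indeg[0]->1; indeg[1]->0; indeg[6]->2; indeg[7]->0 | ready=[1, 7] | order so far=[4, 5]
  pop 1: indeg[0]->0; indeg[2]->1; indeg[3]->1; indeg[6]->1 | ready=[0, 7] | order so far=[4, 5, 1]
  pop 0: indeg[3]->0; indeg[6]->0 | ready=[3, 6, 7] | order so far=[4, 5, 1, 0]
  pop 3: no out-edges | ready=[6, 7] | order so far=[4, 5, 1, 0, 3]
  pop 6: indeg[2]->0 | ready=[2, 7] | order so far=[4, 5, 1, 0, 3, 6]
  pop 2: no out-edges | ready=[7] | order so far=[4, 5, 1, 0, 3, 6, 2]
  pop 7: no out-edges | ready=[] | order so far=[4, 5, 1, 0, 3, 6, 2, 7]
New canonical toposort: [4, 5, 1, 0, 3, 6, 2, 7]
Compare positions:
  Node 0: index 3 -> 3 (same)
  Node 1: index 0 -> 2 (moved)
  Node 2: index 6 -> 6 (same)
  Node 3: index 4 -> 4 (same)
  Node 4: index 1 -> 0 (moved)
  Node 5: index 2 -> 1 (moved)
  Node 6: index 5 -> 5 (same)
  Node 7: index 7 -> 7 (same)
Nodes that changed position: 1 4 5

Answer: 1 4 5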